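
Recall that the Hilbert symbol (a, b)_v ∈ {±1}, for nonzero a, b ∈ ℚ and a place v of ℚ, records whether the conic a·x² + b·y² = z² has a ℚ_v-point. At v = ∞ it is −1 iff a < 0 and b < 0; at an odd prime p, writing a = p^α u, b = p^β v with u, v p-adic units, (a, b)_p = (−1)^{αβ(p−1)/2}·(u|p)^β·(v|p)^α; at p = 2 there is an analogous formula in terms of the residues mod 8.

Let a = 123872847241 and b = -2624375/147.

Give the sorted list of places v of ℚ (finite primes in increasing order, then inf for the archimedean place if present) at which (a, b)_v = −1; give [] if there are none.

[19, 23]

(a, b) ≡ (3289, -12597) mod (ℚ^×)²; places V = {2, 3, 5, 7, 11, 13, 17, 19, 23, ∞}.
(a,b)_2: α=0, β=0; u≡1, v≡3 (mod 8); ε(u)ε(v)=0·1, αω(v)=0·1, βω(u)=0·0; sum ≡ 0  ⇒  +1.
(a,b)_23: α=1, u≡11; β=0, v≡7 (mod 23); (11|23)=-1, (7|23)=-1; sign (−1)^0·-1^0·-1^1 = -1.
(a,b)_11: α=1, u≡2; β=0, v≡4 (mod 11); (2|11)=-1, (4|11)=+1; sign (−1)^0·-1^0·+1^1 = +1.
(a,b)_17: α=2, u≡9; β=1, v≡11 (mod 17); (9|17)=+1, (11|17)=-1; sign (−1)^0·+1^1·-1^2 = +1.
(a,b)_3: α=0, u≡1; β=-1, v≡1 (mod 3); (1|3)=+1, (1|3)=+1; sign (−1)^0·+1^-1·+1^0 = +1.
(a,b)_19: α=4, u≡8; β=1, v≡18 (mod 19); (8|19)=-1, (18|19)=-1; sign (−1)^0·-1^1·-1^4 = -1.
(a,b)_5: α=0, u≡1; β=4, v≡3 (mod 5); (1|5)=+1, (3|5)=-1; sign (−1)^0·+1^4·-1^0 = +1.
(a,b)_7: α=0, u≡3; β=-2, v≡3 (mod 7); (3|7)=-1, (3|7)=-1; sign (−1)^0·-1^-2·-1^0 = +1.
(a,b)_∞: sgn(3289)=+, sgn(-12597)=−, so +1.
(a,b)_13: α=1, u≡6; β=1, v≡7 (mod 13); (6|13)=-1, (7|13)=-1; sign (−1)^0·-1^1·-1^1 = +1.
Ram(3289, -12597) = {19, 23}; no ℚ_19-point on the conic.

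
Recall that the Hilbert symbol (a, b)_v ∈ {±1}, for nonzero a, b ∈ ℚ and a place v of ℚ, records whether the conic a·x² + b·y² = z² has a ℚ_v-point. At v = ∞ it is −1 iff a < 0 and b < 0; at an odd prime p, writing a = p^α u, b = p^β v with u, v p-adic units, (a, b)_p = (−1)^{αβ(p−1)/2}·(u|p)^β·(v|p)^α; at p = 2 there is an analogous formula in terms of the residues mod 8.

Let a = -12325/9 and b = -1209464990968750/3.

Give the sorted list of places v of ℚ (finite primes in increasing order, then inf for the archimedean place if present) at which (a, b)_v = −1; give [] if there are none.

(a, b) ≡ (-493, -3306) mod (ℚ^×)²; places V = {2, 3, 5, 17, 19, 29, ∞}.
(a,b)_2: α=0, β=1; u≡3, v≡3 (mod 8); ε(u)ε(v)=1·1, αω(v)=0·1, βω(u)=1·1; sum ≡ 0  ⇒  +1.
(a,b)_3: α=-2, u≡2; β=-1, v≡2 (mod 3); (2|3)=-1, (2|3)=-1; sign (−1)^0·-1^-1·-1^-2 = -1.
(a,b)_∞: sgn(-493)=−, sgn(-3306)=−, so -1.
(a,b)_29: α=1, u≡14; β=3, v≡18 (mod 29); (14|29)=-1, (18|29)=-1; sign (−1)^0·-1^3·-1^1 = +1.
(a,b)_19: α=0, u≡7; β=1, v≡16 (mod 19); (7|19)=+1, (16|19)=+1; sign (−1)^0·+1^1·+1^0 = +1.
(a,b)_5: α=2, u≡3; β=6, v≡1 (mod 5); (3|5)=-1, (1|5)=+1; sign (−1)^0·-1^6·+1^2 = +1.
(a,b)_17: α=1, u≡12; β=4, v≡16 (mod 17); (12|17)=-1, (16|17)=+1; sign (−1)^0·-1^4·+1^1 = +1.
|Ram(-493, -3306)| = 2, even; anisotropic at {3, ∞}.

[3, inf]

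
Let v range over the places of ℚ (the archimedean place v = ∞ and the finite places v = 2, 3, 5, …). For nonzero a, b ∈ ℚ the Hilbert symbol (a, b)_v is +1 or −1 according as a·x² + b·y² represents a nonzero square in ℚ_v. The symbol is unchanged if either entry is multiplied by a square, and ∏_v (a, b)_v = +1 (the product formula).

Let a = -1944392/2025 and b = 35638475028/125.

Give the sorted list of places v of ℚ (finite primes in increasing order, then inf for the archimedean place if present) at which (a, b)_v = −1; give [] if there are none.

(a, b) ≡ (-2, 62985) mod (ℚ^×)²; places V = {2, 3, 5, 13, 17, 19, 29, ∞}.
(a,b)_2: α=3, β=2; u≡7, v≡1 (mod 8); ε(u)ε(v)=1·0, αω(v)=3·0, βω(u)=2·0; sum ≡ 0  ⇒  +1.
(a,b)_17: α=2, u≡2; β=1, v≡13 (mod 17); (2|17)=+1, (13|17)=+1; sign (−1)^0·+1^1·+1^2 = +1.
(a,b)_13: α=0, u≡7; β=1, v≡4 (mod 13); (7|13)=-1, (4|13)=+1; sign (−1)^0·-1^1·+1^0 = -1.
(a,b)_29: α=2, u≡10; β=4, v≡21 (mod 29); (10|29)=-1, (21|29)=-1; sign (−1)^0·-1^4·-1^2 = +1.
(a,b)_5: α=-2, u≡3; β=-3, v≡3 (mod 5); (3|5)=-1, (3|5)=-1; sign (−1)^0·-1^-3·-1^-2 = -1.
(a,b)_∞: sgn(-2)=−, sgn(62985)=+, so +1.
(a,b)_3: α=-4, u≡1; β=1, v≡1 (mod 3); (1|3)=+1, (1|3)=+1; sign (−1)^0·+1^1·+1^-4 = +1.
(a,b)_19: α=0, u≡1; β=1, v≡6 (mod 19); (1|19)=+1, (6|19)=+1; sign (−1)^0·+1^1·+1^0 = +1.
Ram(-2, 62985) = {5, 13}; no ℚ_5-point on the conic.

[5, 13]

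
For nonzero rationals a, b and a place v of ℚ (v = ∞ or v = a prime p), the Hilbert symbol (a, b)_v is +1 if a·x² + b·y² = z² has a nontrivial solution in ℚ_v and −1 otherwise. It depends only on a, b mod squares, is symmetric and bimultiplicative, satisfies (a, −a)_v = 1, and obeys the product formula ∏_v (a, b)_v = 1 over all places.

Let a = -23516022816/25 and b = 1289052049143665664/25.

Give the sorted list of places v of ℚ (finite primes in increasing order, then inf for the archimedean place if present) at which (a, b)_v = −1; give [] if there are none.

(a, b) ≡ (-66, 429) mod (ℚ^×)²; places V = {2, 3, 5, 11, 13, ∞}.
(a,b)_11: α=5, u≡3; β=9, v≡10 (mod 11); (3|11)=+1, (10|11)=-1; sign (−1)^1·+1^9·-1^5 = +1.
(a,b)_∞: sgn(-66)=−, sgn(429)=+, so +1.
(a,b)_3: α=3, u≡2; β=5, v≡2 (mod 3); (2|3)=-1, (2|3)=-1; sign (−1)^1·-1^5·-1^3 = -1.
(a,b)_13: α=2, u≡3; β=3, v≡8 (mod 13); (3|13)=+1, (8|13)=-1; sign (−1)^0·+1^3·-1^2 = +1.
(a,b)_2: α=5, β=10; u≡7, v≡5 (mod 8); ε(u)ε(v)=1·0, αω(v)=5·1, βω(u)=10·0; sum ≡ 1  ⇒  -1.
(a,b)_5: α=-2, u≡4; β=-2, v≡4 (mod 5); (4|5)=+1, (4|5)=+1; sign (−1)^0·+1^-2·+1^-2 = +1.
(-66, 429 / ℚ) ramifies at {2, 3}: a division algebra.

[2, 3]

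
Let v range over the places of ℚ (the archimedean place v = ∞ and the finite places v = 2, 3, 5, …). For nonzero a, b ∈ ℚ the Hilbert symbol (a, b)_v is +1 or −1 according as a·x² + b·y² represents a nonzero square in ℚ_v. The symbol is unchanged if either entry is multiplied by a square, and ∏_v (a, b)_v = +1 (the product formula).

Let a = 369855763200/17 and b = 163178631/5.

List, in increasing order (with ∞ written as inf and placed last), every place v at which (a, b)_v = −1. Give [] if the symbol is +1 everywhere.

[2, 3, 11, 19]

(a, b) ≡ (51, 124355) mod (ℚ^×)²; places V = {2, 3, 5, 7, 11, 17, 19, ∞}.
(a,b)_7: α=2, u≡4; β=1, v≡3 (mod 7); (4|7)=+1, (3|7)=-1; sign (−1)^0·+1^1·-1^2 = +1.
(a,b)_17: α=-1, u≡12; β=1, v≡10 (mod 17); (12|17)=-1, (10|17)=-1; sign (−1)^0·-1^1·-1^-1 = +1.
(a,b)_11: α=2, u≡2; β=1, v≡6 (mod 11); (2|11)=-1, (6|11)=-1; sign (−1)^0·-1^1·-1^2 = -1.
(a,b)_19: α=2, u≡12; β=1, v≡9 (mod 19); (12|19)=-1, (9|19)=+1; sign (−1)^0·-1^1·+1^2 = -1.
(a,b)_2: α=8, β=0; u≡3, v≡3 (mod 8); ε(u)ε(v)=1·1, αω(v)=8·1, βω(u)=0·1; sum ≡ 1  ⇒  -1.
(a,b)_3: α=3, u≡2; β=8, v≡2 (mod 3); (2|3)=-1, (2|3)=-1; sign (−1)^0·-1^8·-1^3 = -1.
(a,b)_∞: sgn(51)=+, sgn(124355)=+, so +1.
(a,b)_5: α=2, u≡4; β=-1, v≡1 (mod 5); (4|5)=+1, (1|5)=+1; sign (−1)^0·+1^-1·+1^2 = +1.
Ram(51, 124355) = {2, 3, 11, 19}; no ℚ_2-point on the conic.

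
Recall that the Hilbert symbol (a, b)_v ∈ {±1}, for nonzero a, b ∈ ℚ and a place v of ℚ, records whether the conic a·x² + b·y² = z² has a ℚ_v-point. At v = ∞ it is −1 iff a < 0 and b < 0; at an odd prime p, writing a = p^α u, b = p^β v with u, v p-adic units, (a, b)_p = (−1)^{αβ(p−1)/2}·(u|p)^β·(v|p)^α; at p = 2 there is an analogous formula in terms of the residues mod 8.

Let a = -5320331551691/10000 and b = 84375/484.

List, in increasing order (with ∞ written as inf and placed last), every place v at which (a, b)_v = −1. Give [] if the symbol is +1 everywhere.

[13, 23, 29, 47]

Mod squares: a ≡ -17524091, b ≡ 15. Check v ∈ {∞, 2, 3, 5, 11, 13, 19, 23, 29, 43, 47}.
v=3: a=3^0·(≡1), b=3^3·(≡2) mod 3; (1|3)=+1, (2|3)=-1; (−1)^{0·3·1}·(+1)^3·(-1)^0 = +1.
v=23: a=23^1·(≡13), b=23^0·(≡11) mod 23; (13|23)=+1, (11|23)=-1; (−1)^{1·0·11}·(+1)^0·(-1)^1 = -1.
v=19: a=19^2·(≡13), b=19^0·(≡8) mod 19; (13|19)=-1, (8|19)=-1; (−1)^{2·0·9}·(-1)^0·(-1)^2 = +1.
v=29: a=29^3·(≡4), b=29^0·(≡21) mod 29; (4|29)=+1, (21|29)=-1; (−1)^{3·0·14}·(+1)^0·(-1)^3 = -1.
v=2: v_2(a)=-4, v_2(b)=-2; units ≡ 5, 7 (mod 8); ε·ε+αω+βω = 0·1+-4·0+-2·1 ≡ 0  ⇒  (a,b)_2 = +1.
v=43: a=43^1·(≡31), b=43^0·(≡36) mod 43; (31|43)=+1, (36|43)=+1; (−1)^{1·0·21}·(+1)^0·(+1)^1 = +1.
v=13: a=13^1·(≡8), b=13^0·(≡6) mod 13; (8|13)=-1, (6|13)=-1; (−1)^{1·0·6}·(-1)^0·(-1)^1 = -1.
v=11: a=11^0·(≡9), b=11^-2·(≡4) mod 11; (9|11)=+1, (4|11)=+1; (−1)^{0·-2·5}·(+1)^-2·(+1)^0 = +1.
v=5: a=5^-4·(≡4), b=5^5·(≡3) mod 5; (4|5)=+1, (3|5)=-1; (−1)^{-4·5·2}·(+1)^5·(-1)^-4 = +1.
v=47: a=47^1·(≡35), b=47^0·(≡41) mod 47; (35|47)=-1, (41|47)=-1; (−1)^{1·0·23}·(-1)^0·(-1)^1 = -1.
v=∞: -17524091 < 0 and 15 > 0  ⇒  (a,b)_∞ = +1.
(-17524091, 15 / ℚ) ramifies at {13, 23, 29, 47}: a division algebra.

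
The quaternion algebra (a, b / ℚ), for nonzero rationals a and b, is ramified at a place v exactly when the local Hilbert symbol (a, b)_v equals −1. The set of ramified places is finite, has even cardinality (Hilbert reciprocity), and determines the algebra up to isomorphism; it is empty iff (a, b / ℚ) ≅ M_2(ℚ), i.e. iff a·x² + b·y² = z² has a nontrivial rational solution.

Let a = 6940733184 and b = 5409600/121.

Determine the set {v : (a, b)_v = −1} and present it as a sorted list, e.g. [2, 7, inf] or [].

[]

Mod squares: a ≡ 759, b ≡ 69. Check v ∈ {∞, 2, 3, 5, 7, 11, 23}.
v=∞: 759 > 0 and 69 > 0  ⇒  (a,b)_∞ = +1.
v=23: a=23^1·(≡14), b=23^1·(≡8) mod 23; (14|23)=-1, (8|23)=+1; (−1)^{1·1·11}·(-1)^1·(+1)^1 = +1.
v=3: a=3^7·(≡1), b=3^1·(≡2) mod 3; (1|3)=+1, (2|3)=-1; (−1)^{7·1·1}·(+1)^1·(-1)^7 = +1.
v=7: a=7^2·(≡5), b=7^2·(≡5) mod 7; (5|7)=-1, (5|7)=-1; (−1)^{2·2·3}·(-1)^2·(-1)^2 = +1.
v=2: v_2(a)=8, v_2(b)=6; units ≡ 7, 5 (mod 8); ε·ε+αω+βω = 1·0+8·1+6·0 ≡ 0  ⇒  (a,b)_2 = +1.
v=11: a=11^1·(≡3), b=11^-2·(≡9) mod 11; (3|11)=+1, (9|11)=+1; (−1)^{1·-2·5}·(+1)^-2·(+1)^1 = +1.
v=5: a=5^0·(≡4), b=5^2·(≡4) mod 5; (4|5)=+1, (4|5)=+1; (−1)^{0·2·2}·(+1)^2·(+1)^0 = +1.
Every local symbol is +1, so the conic 759·x² + 69·y² = z² has ℚ_v-points for all v and hence a ℚ-point; (a, b / ℚ) ≅ M_2(ℚ).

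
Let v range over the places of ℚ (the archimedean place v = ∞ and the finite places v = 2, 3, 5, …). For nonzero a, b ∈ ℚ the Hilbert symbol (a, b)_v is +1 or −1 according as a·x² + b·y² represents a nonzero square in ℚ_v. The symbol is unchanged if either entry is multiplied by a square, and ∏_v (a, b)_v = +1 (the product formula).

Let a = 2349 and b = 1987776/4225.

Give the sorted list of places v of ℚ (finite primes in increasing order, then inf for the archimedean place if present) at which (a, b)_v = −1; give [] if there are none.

Mod squares: a ≡ 29, b ≡ 3451. Check v ∈ {∞, 2, 3, 5, 7, 13, 17, 29}.
v=3: a=3^4·(≡2), b=3^2·(≡1) mod 3; (2|3)=-1, (1|3)=+1; (−1)^{4·2·1}·(-1)^2·(+1)^4 = +1.
v=2: v_2(a)=0, v_2(b)=6; units ≡ 5, 3 (mod 8); ε·ε+αω+βω = 0·1+0·1+6·1 ≡ 0  ⇒  (a,b)_2 = +1.
v=∞: 29 > 0 and 3451 > 0  ⇒  (a,b)_∞ = +1.
v=17: a=17^0·(≡3), b=17^1·(≡4) mod 17; (3|17)=-1, (4|17)=+1; (−1)^{0·1·8}·(-1)^1·(+1)^0 = -1.
v=7: a=7^0·(≡4), b=7^1·(≡5) mod 7; (4|7)=+1, (5|7)=-1; (−1)^{0·1·3}·(+1)^1·(-1)^0 = +1.
v=13: a=13^0·(≡9), b=13^-2·(≡2) mod 13; (9|13)=+1, (2|13)=-1; (−1)^{0·-2·6}·(+1)^-2·(-1)^0 = +1.
v=29: a=29^1·(≡23), b=29^1·(≡11) mod 29; (23|29)=+1, (11|29)=-1; (−1)^{1·1·14}·(+1)^1·(-1)^1 = -1.
v=5: a=5^0·(≡4), b=5^-2·(≡4) mod 5; (4|5)=+1, (4|5)=+1; (−1)^{0·-2·2}·(+1)^-2·(+1)^0 = +1.
Ram(29, 3451) = {17, 29}; no ℚ_17-point on the conic.

[17, 29]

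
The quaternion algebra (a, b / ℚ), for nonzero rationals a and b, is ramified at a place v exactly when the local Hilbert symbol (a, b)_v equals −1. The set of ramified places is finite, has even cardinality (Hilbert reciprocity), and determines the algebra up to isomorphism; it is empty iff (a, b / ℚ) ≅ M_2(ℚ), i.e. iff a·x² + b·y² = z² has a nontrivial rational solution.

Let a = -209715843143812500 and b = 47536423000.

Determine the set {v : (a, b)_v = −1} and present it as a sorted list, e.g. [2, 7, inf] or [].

(a, b) ≡ (-6061, 3928630) mod (ℚ^×)²; places V = {2, 3, 5, 11, 19, 23, 29, 31, ∞}.
(a,b)_31: α=2, u≡15; β=1, v≡20 (mod 31); (15|31)=-1, (20|31)=+1; sign (−1)^0·-1^1·+1^2 = -1.
(a,b)_5: α=6, u≡1; β=3, v≡4 (mod 5); (1|5)=+1, (4|5)=+1; sign (−1)^0·+1^3·+1^6 = +1.
(a,b)_29: α=1, u≡16; β=1, v≡19 (mod 29); (16|29)=+1, (19|29)=-1; sign (−1)^0·+1^1·-1^1 = -1.
(a,b)_3: α=2, u≡2; β=0, v≡1 (mod 3); (2|3)=-1, (1|3)=+1; sign (−1)^0·-1^0·+1^2 = +1.
(a,b)_19: α=1, u≡16; β=1, v≡2 (mod 19); (16|19)=+1, (2|19)=-1; sign (−1)^1·+1^1·-1^1 = +1.
(a,b)_∞: sgn(-6061)=−, sgn(3928630)=+, so +1.
(a,b)_11: α=3, u≡6; β=2, v≡2 (mod 11); (6|11)=-1, (2|11)=-1; sign (−1)^0·-1^2·-1^3 = -1.
(a,b)_2: α=2, β=3; u≡3, v≡3 (mod 8); ε(u)ε(v)=1·1, αω(v)=2·1, βω(u)=3·1; sum ≡ 0  ⇒  +1.
(a,b)_23: α=2, u≡19; β=1, v≡1 (mod 23); (19|23)=-1, (1|23)=+1; sign (−1)^0·-1^1·+1^2 = -1.
Ram(-6061, 3928630) = {11, 23, 29, 31}; no ℚ_11-point on the conic.

[11, 23, 29, 31]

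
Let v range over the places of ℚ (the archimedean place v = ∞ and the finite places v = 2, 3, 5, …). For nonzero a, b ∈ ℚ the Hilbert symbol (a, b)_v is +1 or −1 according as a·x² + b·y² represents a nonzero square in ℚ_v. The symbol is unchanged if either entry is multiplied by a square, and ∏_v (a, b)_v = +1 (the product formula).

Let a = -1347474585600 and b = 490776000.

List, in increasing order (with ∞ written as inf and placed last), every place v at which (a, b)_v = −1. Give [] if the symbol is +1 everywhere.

[3, 13]

(a, b) ≡ (-286, 15) mod (ℚ^×)²; places V = {2, 3, 5, 11, 13, ∞}.
(a,b)_11: α=3, u≡8; β=2, v≡3 (mod 11); (8|11)=-1, (3|11)=+1; sign (−1)^0·-1^2·+1^3 = +1.
(a,b)_∞: sgn(-286)=−, sgn(15)=+, so +1.
(a,b)_13: α=3, u≡3; β=2, v≡8 (mod 13); (3|13)=+1, (8|13)=-1; sign (−1)^0·+1^2·-1^3 = -1.
(a,b)_2: α=11, β=6; u≡1, v≡7 (mod 8); ε(u)ε(v)=0·1, αω(v)=11·0, βω(u)=6·0; sum ≡ 0  ⇒  +1.
(a,b)_5: α=2, u≡1; β=3, v≡3 (mod 5); (1|5)=+1, (3|5)=-1; sign (−1)^0·+1^3·-1^2 = +1.
(a,b)_3: α=2, u≡2; β=1, v≡2 (mod 3); (2|3)=-1, (2|3)=-1; sign (−1)^0·-1^1·-1^2 = -1.
|Ram(-286, 15)| = 2, even; anisotropic at {3, 13}.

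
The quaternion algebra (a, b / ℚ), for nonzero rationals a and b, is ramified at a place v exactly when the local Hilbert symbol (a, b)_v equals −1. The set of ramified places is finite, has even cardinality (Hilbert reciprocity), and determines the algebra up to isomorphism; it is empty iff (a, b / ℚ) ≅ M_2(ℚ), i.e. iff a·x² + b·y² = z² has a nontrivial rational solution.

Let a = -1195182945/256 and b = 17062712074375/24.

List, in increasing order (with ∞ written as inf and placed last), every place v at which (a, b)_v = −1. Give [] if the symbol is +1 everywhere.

Mod squares: a ≡ -145, b ≡ 1914. Check v ∈ {∞, 2, 3, 5, 11, 29}.
v=5: a=5^1·(≡1), b=5^4·(≡1) mod 5; (1|5)=+1, (1|5)=+1; (−1)^{1·4·2}·(+1)^4·(+1)^1 = +1.
v=∞: -145 < 0 and 1914 > 0  ⇒  (a,b)_∞ = +1.
v=29: a=29^3·(≡28), b=29^5·(≡27) mod 29; (28|29)=+1, (27|29)=-1; (−1)^{3·5·14}·(+1)^5·(-1)^3 = -1.
v=11: a=11^2·(≡5), b=11^3·(≡1) mod 11; (5|11)=+1, (1|11)=+1; (−1)^{2·3·5}·(+1)^3·(+1)^2 = +1.
v=3: a=3^4·(≡2), b=3^-1·(≡2) mod 3; (2|3)=-1, (2|3)=-1; (−1)^{4·-1·1}·(-1)^-1·(-1)^4 = -1.
v=2: v_2(a)=-8, v_2(b)=-3; units ≡ 7, 5 (mod 8); ε·ε+αω+βω = 1·0+-8·1+-3·0 ≡ 0  ⇒  (a,b)_2 = +1.
|Ram(-145, 1914)| = 2, even; anisotropic at {3, 29}.

[3, 29]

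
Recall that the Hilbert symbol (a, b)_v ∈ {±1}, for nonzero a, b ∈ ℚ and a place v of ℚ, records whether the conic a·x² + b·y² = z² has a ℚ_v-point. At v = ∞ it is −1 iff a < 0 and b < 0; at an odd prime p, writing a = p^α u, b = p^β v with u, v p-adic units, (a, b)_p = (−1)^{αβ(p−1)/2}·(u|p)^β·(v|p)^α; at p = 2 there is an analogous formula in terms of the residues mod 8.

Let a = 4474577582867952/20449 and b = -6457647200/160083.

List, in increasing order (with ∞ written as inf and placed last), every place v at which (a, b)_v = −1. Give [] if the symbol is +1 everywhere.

Mod squares: a ≡ 2703, b ≡ -167586. Check v ∈ {∞, 2, 3, 5, 7, 11, 13, 17, 31, 53}.
v=11: a=11^-2·(≡8), b=11^-2·(≡6) mod 11; (8|11)=-1, (6|11)=-1; (−1)^{-2·-2·5}·(-1)^-2·(-1)^-2 = +1.
v=13: a=13^-2·(≡10), b=13^0·(≡9) mod 13; (10|13)=+1, (9|13)=+1; (−1)^{-2·0·6}·(+1)^0·(+1)^-2 = +1.
v=2: v_2(a)=4, v_2(b)=5; units ≡ 7, 7 (mod 8); ε·ε+αω+βω = 1·1+4·0+5·0 ≡ 1  ⇒  (a,b)_2 = -1.
v=∞: 2703 > 0 and -167586 < 0  ⇒  (a,b)_∞ = +1.
v=17: a=17^5·(≡5), b=17^3·(≡16) mod 17; (5|17)=-1, (16|17)=+1; (−1)^{5·3·8}·(-1)^3·(+1)^5 = -1.
v=53: a=53^3·(≡48), b=53^1·(≡41) mod 53; (48|53)=-1, (41|53)=-1; (−1)^{3·1·26}·(-1)^1·(-1)^3 = +1.
v=3: a=3^3·(≡1), b=3^-3·(≡1) mod 3; (1|3)=+1, (1|3)=+1; (−1)^{3·-3·1}·(+1)^-3·(+1)^3 = -1.
v=7: a=7^2·(≡2), b=7^-2·(≡2) mod 7; (2|7)=+1, (2|7)=+1; (−1)^{2·-2·3}·(+1)^-2·(+1)^2 = +1.
v=5: a=5^0·(≡3), b=5^2·(≡4) mod 5; (3|5)=-1, (4|5)=+1; (−1)^{0·2·2}·(-1)^2·(+1)^0 = +1.
v=31: a=31^0·(≡11), b=31^1·(≡4) mod 31; (11|31)=-1, (4|31)=+1; (−1)^{0·1·15}·(-1)^1·(+1)^0 = -1.
(2703, -167586 / ℚ) ramifies at {2, 3, 17, 31}: a division algebra.

[2, 3, 17, 31]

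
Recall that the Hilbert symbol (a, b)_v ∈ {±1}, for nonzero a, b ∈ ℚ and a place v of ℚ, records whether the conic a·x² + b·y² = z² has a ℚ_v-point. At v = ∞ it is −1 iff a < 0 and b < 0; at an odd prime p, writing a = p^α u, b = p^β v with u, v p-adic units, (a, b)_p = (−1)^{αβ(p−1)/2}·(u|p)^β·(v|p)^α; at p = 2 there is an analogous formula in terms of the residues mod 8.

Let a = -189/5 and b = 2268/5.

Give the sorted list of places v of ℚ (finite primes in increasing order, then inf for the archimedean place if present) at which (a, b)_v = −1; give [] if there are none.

(a, b) ≡ (-105, 35) mod (ℚ^×)²; places V = {2, 3, 5, 7, ∞}.
(a,b)_2: α=0, β=2; u≡7, v≡3 (mod 8); ε(u)ε(v)=1·1, αω(v)=0·1, βω(u)=2·0; sum ≡ 1  ⇒  -1.
(a,b)_∞: sgn(-105)=−, sgn(35)=+, so +1.
(a,b)_5: α=-1, u≡1; β=-1, v≡3 (mod 5); (1|5)=+1, (3|5)=-1; sign (−1)^0·+1^-1·-1^-1 = -1.
(a,b)_3: α=3, u≡1; β=4, v≡2 (mod 3); (1|3)=+1, (2|3)=-1; sign (−1)^0·+1^4·-1^3 = -1.
(a,b)_7: α=1, u≡3; β=1, v≡6 (mod 7); (3|7)=-1, (6|7)=-1; sign (−1)^1·-1^1·-1^1 = -1.
(-105, 35 / ℚ) ramifies at {2, 3, 5, 7}: a division algebra.

[2, 3, 5, 7]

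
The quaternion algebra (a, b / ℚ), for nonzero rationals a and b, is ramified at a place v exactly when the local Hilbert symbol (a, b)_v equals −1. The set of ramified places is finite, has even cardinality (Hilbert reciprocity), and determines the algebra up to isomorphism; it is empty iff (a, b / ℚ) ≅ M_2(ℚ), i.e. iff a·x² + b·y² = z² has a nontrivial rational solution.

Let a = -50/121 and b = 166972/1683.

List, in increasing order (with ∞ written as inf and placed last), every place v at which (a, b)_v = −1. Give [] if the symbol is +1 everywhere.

[2, 13]

(a, b) ≡ (-2, 46189) mod (ℚ^×)²; places V = {2, 3, 5, 11, 13, 17, 19, ∞}.
(a,b)_3: α=0, u≡1; β=-2, v≡1 (mod 3); (1|3)=+1, (1|3)=+1; sign (−1)^0·+1^-2·+1^0 = +1.
(a,b)_13: α=0, u≡7; β=3, v≡4 (mod 13); (7|13)=-1, (4|13)=+1; sign (−1)^0·-1^3·+1^0 = -1.
(a,b)_11: α=-2, u≡5; β=-1, v≡8 (mod 11); (5|11)=+1, (8|11)=-1; sign (−1)^0·+1^-1·-1^-2 = +1.
(a,b)_5: α=2, u≡3; β=0, v≡4 (mod 5); (3|5)=-1, (4|5)=+1; sign (−1)^0·-1^0·+1^2 = +1.
(a,b)_∞: sgn(-2)=−, sgn(46189)=+, so +1.
(a,b)_2: α=1, β=2; u≡7, v≡5 (mod 8); ε(u)ε(v)=1·0, αω(v)=1·1, βω(u)=2·0; sum ≡ 1  ⇒  -1.
(a,b)_17: α=0, u≡9; β=-1, v≡12 (mod 17); (9|17)=+1, (12|17)=-1; sign (−1)^0·+1^-1·-1^0 = +1.
(a,b)_19: α=0, u≡1; β=1, v≡13 (mod 19); (1|19)=+1, (13|19)=-1; sign (−1)^0·+1^1·-1^0 = +1.
(-2, 46189 / ℚ) ramifies at {2, 13}: a division algebra.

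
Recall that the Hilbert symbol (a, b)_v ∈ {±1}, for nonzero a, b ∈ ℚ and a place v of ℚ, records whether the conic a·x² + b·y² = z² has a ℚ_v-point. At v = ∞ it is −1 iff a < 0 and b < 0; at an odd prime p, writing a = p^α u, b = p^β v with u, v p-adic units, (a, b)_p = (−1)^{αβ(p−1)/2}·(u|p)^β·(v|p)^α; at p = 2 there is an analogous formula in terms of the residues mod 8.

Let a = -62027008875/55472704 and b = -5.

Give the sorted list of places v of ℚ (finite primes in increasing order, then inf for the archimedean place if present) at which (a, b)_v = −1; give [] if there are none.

[13, inf]

Mod squares: a ≡ -195, b ≡ -5. Check v ∈ {∞, 2, 3, 5, 7, 13, 19, 29, 41}.
v=19: a=19^-2·(≡13), b=19^0·(≡14) mod 19; (13|19)=-1, (14|19)=-1; (−1)^{-2·0·9}·(-1)^0·(-1)^-2 = +1.
v=3: a=3^3·(≡1), b=3^0·(≡1) mod 3; (1|3)=+1, (1|3)=+1; (−1)^{3·0·1}·(+1)^0·(+1)^3 = +1.
v=5: a=5^3·(≡1), b=5^1·(≡4) mod 5; (1|5)=+1, (4|5)=+1; (−1)^{3·1·2}·(+1)^1·(+1)^3 = +1.
v=29: a=29^2·(≡15), b=29^0·(≡24) mod 29; (15|29)=-1, (24|29)=+1; (−1)^{2·0·14}·(-1)^0·(+1)^2 = +1.
v=13: a=13^1·(≡11), b=13^0·(≡8) mod 13; (11|13)=-1, (8|13)=-1; (−1)^{1·0·6}·(-1)^0·(-1)^1 = -1.
v=∞: -195 < 0 and -5 < 0  ⇒  (a,b)_∞ = -1.
v=2: v_2(a)=-6, v_2(b)=0; units ≡ 5, 3 (mod 8); ε·ε+αω+βω = 0·1+-6·1+0·1 ≡ 0  ⇒  (a,b)_2 = +1.
v=7: a=7^-4·(≡2), b=7^0·(≡2) mod 7; (2|7)=+1, (2|7)=+1; (−1)^{-4·0·3}·(+1)^0·(+1)^-4 = +1.
v=41: a=41^2·(≡39), b=41^0·(≡36) mod 41; (39|41)=+1, (36|41)=+1; (−1)^{2·0·20}·(+1)^0·(+1)^2 = +1.
(-195, -5 / ℚ) ramifies at {13, ∞}: a division algebra.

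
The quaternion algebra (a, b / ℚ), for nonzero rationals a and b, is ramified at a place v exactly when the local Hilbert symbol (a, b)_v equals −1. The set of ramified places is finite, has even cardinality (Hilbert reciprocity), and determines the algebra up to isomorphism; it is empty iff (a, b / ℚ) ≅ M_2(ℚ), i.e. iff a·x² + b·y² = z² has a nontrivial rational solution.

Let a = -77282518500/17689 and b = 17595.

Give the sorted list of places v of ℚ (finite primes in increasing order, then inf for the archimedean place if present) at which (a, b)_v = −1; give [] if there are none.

[2, 3, 5, 17]

(a, b) ≡ (-5865, 1955) mod (ℚ^×)²; places V = {2, 3, 5, 7, 11, 17, 19, 23, ∞}.
(a,b)_19: α=-2, u≡4; β=0, v≡1 (mod 19); (4|19)=+1, (1|19)=+1; sign (−1)^0·+1^0·+1^-2 = +1.
(a,b)_11: α=4, u≡4; β=0, v≡6 (mod 11); (4|11)=+1, (6|11)=-1; sign (−1)^0·+1^0·-1^4 = +1.
(a,b)_17: α=1, u≡6; β=1, v≡15 (mod 17); (6|17)=-1, (15|17)=+1; sign (−1)^0·-1^1·+1^1 = -1.
(a,b)_5: α=3, u≡3; β=1, v≡4 (mod 5); (3|5)=-1, (4|5)=+1; sign (−1)^0·-1^1·+1^3 = -1.
(a,b)_23: α=1, u≡7; β=1, v≡6 (mod 23); (7|23)=-1, (6|23)=+1; sign (−1)^1·-1^1·+1^1 = +1.
(a,b)_3: α=3, u≡1; β=2, v≡2 (mod 3); (1|3)=+1, (2|3)=-1; sign (−1)^0·+1^2·-1^3 = -1.
(a,b)_2: α=2, β=0; u≡7, v≡3 (mod 8); ε(u)ε(v)=1·1, αω(v)=2·1, βω(u)=0·0; sum ≡ 1  ⇒  -1.
(a,b)_∞: sgn(-5865)=−, sgn(1955)=+, so +1.
(a,b)_7: α=-2, u≡4; β=0, v≡4 (mod 7); (4|7)=+1, (4|7)=+1; sign (−1)^0·+1^0·+1^-2 = +1.
|Ram(-5865, 1955)| = 4, even; anisotropic at {2, 3, 5, 17}.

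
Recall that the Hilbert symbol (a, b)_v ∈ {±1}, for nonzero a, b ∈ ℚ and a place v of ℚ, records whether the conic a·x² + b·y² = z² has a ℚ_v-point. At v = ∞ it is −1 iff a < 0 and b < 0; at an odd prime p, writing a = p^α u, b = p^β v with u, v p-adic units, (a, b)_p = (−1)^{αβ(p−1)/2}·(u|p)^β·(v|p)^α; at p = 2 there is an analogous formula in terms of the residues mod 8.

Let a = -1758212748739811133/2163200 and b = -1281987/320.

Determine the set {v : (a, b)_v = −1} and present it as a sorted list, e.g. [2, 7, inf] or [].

[11, 17, 19, inf]

Mod squares: a ≡ -206074, b ≡ -1615. Check v ∈ {∞, 2, 3, 5, 7, 11, 13, 17, 19, 29}.
v=3: a=3^4·(≡2), b=3^4·(≡2) mod 3; (2|3)=-1, (2|3)=-1; (−1)^{4·4·1}·(-1)^4·(-1)^4 = +1.
v=13: a=13^-2·(≡11), b=13^0·(≡1) mod 13; (11|13)=-1, (1|13)=+1; (−1)^{-2·0·6}·(-1)^0·(+1)^-2 = +1.
v=5: a=5^-2·(≡4), b=5^-1·(≡2) mod 5; (4|5)=+1, (2|5)=-1; (−1)^{-2·-1·2}·(+1)^-1·(-1)^-2 = +1.
v=2: v_2(a)=-9, v_2(b)=-6; units ≡ 3, 1 (mod 8); ε·ε+αω+βω = 1·0+-9·0+-6·1 ≡ 0  ⇒  (a,b)_2 = +1.
v=29: a=29^3·(≡20), b=29^0·(≡16) mod 29; (20|29)=+1, (16|29)=+1; (−1)^{3·0·14}·(+1)^0·(+1)^3 = +1.
v=11: a=11^1·(≡8), b=11^0·(≡8) mod 11; (8|11)=-1, (8|11)=-1; (−1)^{1·0·5}·(-1)^0·(-1)^1 = -1.
v=∞: -206074 < 0 and -1615 < 0  ⇒  (a,b)_∞ = -1.
v=7: a=7^4·(≡3), b=7^2·(≡2) mod 7; (3|7)=-1, (2|7)=+1; (−1)^{4·2·3}·(-1)^2·(+1)^4 = +1.
v=19: a=19^3·(≡2), b=19^1·(≡14) mod 19; (2|19)=-1, (14|19)=-1; (−1)^{3·1·9}·(-1)^1·(-1)^3 = -1.
v=17: a=17^3·(≡1), b=17^1·(≡11) mod 17; (1|17)=+1, (11|17)=-1; (−1)^{3·1·8}·(+1)^1·(-1)^3 = -1.
(-206074, -1615 / ℚ) ramifies at {11, 17, 19, ∞}: a division algebra.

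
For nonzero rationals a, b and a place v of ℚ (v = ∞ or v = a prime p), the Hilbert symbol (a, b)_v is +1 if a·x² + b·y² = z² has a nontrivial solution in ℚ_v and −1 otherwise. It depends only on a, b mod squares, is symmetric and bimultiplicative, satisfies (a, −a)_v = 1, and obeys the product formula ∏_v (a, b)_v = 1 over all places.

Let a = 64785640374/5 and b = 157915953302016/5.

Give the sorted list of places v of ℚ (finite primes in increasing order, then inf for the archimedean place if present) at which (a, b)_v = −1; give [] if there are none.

[13, 17]

Mod squares: a ≡ 51870, b ≡ 3570. Check v ∈ {∞, 2, 3, 5, 7, 13, 17, 19}.
v=19: a=19^1·(≡14), b=19^2·(≡17) mod 19; (14|19)=-1, (17|19)=+1; (−1)^{1·2·9}·(-1)^2·(+1)^1 = +1.
v=3: a=3^3·(≡1), b=3^1·(≡2) mod 3; (1|3)=+1, (2|3)=-1; (−1)^{3·1·1}·(+1)^1·(-1)^3 = +1.
v=5: a=5^-1·(≡4), b=5^-1·(≡1) mod 5; (4|5)=+1, (1|5)=+1; (−1)^{-1·-1·2}·(+1)^-1·(+1)^-1 = +1.
v=2: v_2(a)=1, v_2(b)=9; units ≡ 7, 1 (mod 8); ε·ε+αω+βω = 1·0+1·0+9·0 ≡ 0  ⇒  (a,b)_2 = +1.
v=13: a=13^1·(≡9), b=13^2·(≡6) mod 13; (9|13)=+1, (6|13)=-1; (−1)^{1·2·6}·(+1)^2·(-1)^1 = -1.
v=∞: 51870 > 0 and 3570 > 0  ⇒  (a,b)_∞ = +1.
v=7: a=7^5·(≡4), b=7^3·(≡6) mod 7; (4|7)=+1, (6|7)=-1; (−1)^{5·3·3}·(+1)^3·(-1)^5 = +1.
v=17: a=17^2·(≡5), b=17^3·(≡6) mod 17; (5|17)=-1, (6|17)=-1; (−1)^{2·3·8}·(-1)^3·(-1)^2 = -1.
|Ram(51870, 3570)| = 2, even; anisotropic at {13, 17}.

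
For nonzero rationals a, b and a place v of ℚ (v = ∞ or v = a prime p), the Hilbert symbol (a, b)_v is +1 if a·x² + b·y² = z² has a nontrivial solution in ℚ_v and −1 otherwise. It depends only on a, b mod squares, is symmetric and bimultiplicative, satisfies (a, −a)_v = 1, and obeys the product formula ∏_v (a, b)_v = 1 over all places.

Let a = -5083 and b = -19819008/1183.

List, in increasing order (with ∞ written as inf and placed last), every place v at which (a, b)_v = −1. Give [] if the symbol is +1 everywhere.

Mod squares: a ≡ -5083, b ≡ -60214. Check v ∈ {∞, 2, 3, 7, 11, 13, 17, 23}.
v=11: a=11^0·(≡10), b=11^1·(≡1) mod 11; (10|11)=-1, (1|11)=+1; (−1)^{0·1·5}·(-1)^1·(+1)^0 = -1.
v=23: a=23^1·(≡9), b=23^1·(≡16) mod 23; (9|23)=+1, (16|23)=+1; (−1)^{1·1·11}·(+1)^1·(+1)^1 = -1.
v=7: a=7^0·(≡6), b=7^-1·(≡1) mod 7; (6|7)=-1, (1|7)=+1; (−1)^{0·-1·3}·(-1)^-1·(+1)^0 = -1.
v=17: a=17^1·(≡7), b=17^1·(≡7) mod 17; (7|17)=-1, (7|17)=-1; (−1)^{1·1·8}·(-1)^1·(-1)^1 = +1.
v=13: a=13^1·(≡12), b=13^-2·(≡11) mod 13; (12|13)=+1, (11|13)=-1; (−1)^{1·-2·6}·(+1)^-2·(-1)^1 = -1.
v=∞: -5083 < 0 and -60214 < 0  ⇒  (a,b)_∞ = -1.
v=2: v_2(a)=0, v_2(b)=9; units ≡ 5, 5 (mod 8); ε·ε+αω+βω = 0·0+0·1+9·1 ≡ 1  ⇒  (a,b)_2 = -1.
v=3: a=3^0·(≡2), b=3^2·(≡2) mod 3; (2|3)=-1, (2|3)=-1; (−1)^{0·2·1}·(-1)^2·(-1)^0 = +1.
Ram(-5083, -60214) = {2, 7, 11, 13, 23, ∞}; no ℚ_2-point on the conic.

[2, 7, 11, 13, 23, inf]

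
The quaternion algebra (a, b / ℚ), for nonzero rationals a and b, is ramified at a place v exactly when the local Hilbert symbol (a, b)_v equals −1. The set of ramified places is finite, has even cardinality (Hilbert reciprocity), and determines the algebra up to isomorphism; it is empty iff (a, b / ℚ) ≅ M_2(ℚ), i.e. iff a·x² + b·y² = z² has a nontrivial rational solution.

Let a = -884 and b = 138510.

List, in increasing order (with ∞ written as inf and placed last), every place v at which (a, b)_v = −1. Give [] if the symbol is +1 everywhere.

(a, b) ≡ (-221, 190) mod (ℚ^×)²; places V = {2, 3, 5, 13, 17, 19, ∞}.
(a,b)_∞: sgn(-221)=−, sgn(190)=+, so +1.
(a,b)_3: α=0, u≡1; β=6, v≡1 (mod 3); (1|3)=+1, (1|3)=+1; sign (−1)^0·+1^6·+1^0 = +1.
(a,b)_2: α=2, β=1; u≡3, v≡7 (mod 8); ε(u)ε(v)=1·1, αω(v)=2·0, βω(u)=1·1; sum ≡ 0  ⇒  +1.
(a,b)_5: α=0, u≡1; β=1, v≡2 (mod 5); (1|5)=+1, (2|5)=-1; sign (−1)^0·+1^1·-1^0 = +1.
(a,b)_17: α=1, u≡16; β=0, v≡11 (mod 17); (16|17)=+1, (11|17)=-1; sign (−1)^0·+1^0·-1^1 = -1.
(a,b)_13: α=1, u≡10; β=0, v≡8 (mod 13); (10|13)=+1, (8|13)=-1; sign (−1)^0·+1^0·-1^1 = -1.
(a,b)_19: α=0, u≡9; β=1, v≡13 (mod 19); (9|19)=+1, (13|19)=-1; sign (−1)^0·+1^1·-1^0 = +1.
|Ram(-221, 190)| = 2, even; anisotropic at {13, 17}.

[13, 17]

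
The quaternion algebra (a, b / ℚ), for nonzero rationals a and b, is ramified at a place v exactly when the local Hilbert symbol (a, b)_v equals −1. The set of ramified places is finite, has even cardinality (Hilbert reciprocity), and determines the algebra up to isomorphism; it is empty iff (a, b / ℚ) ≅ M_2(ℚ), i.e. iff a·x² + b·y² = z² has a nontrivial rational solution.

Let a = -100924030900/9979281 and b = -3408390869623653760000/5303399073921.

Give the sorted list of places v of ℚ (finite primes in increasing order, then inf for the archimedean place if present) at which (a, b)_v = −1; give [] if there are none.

[31, inf]

Mod squares: a ≡ -589, b ≡ -31. Check v ∈ {∞, 2, 3, 5, 7, 11, 13, 17, 19, 31}.
v=17: a=17^2·(≡11), b=17^4·(≡5) mod 17; (11|17)=-1, (5|17)=-1; (−1)^{2·4·8}·(-1)^4·(-1)^2 = +1.
v=19: a=19^1·(≡17), b=19^2·(≡5) mod 19; (17|19)=+1, (5|19)=+1; (−1)^{1·2·9}·(+1)^2·(+1)^1 = +1.
v=5: a=5^2·(≡4), b=5^4·(≡4) mod 5; (4|5)=+1, (4|5)=+1; (−1)^{2·4·2}·(+1)^4·(+1)^2 = +1.
v=3: a=3^-10·(≡2), b=3^-22·(≡2) mod 3; (2|3)=-1, (2|3)=-1; (−1)^{-10·-22·1}·(-1)^-22·(-1)^-10 = +1.
v=7: a=7^2·(≡5), b=7^2·(≡4) mod 7; (5|7)=-1, (4|7)=+1; (−1)^{2·2·3}·(-1)^2·(+1)^2 = +1.
v=∞: -589 < 0 and -31 < 0  ⇒  (a,b)_∞ = -1.
v=2: v_2(a)=2, v_2(b)=10; units ≡ 3, 1 (mod 8); ε·ε+αω+βω = 1·0+2·0+10·1 ≡ 0  ⇒  (a,b)_2 = +1.
v=11: a=11^2·(≡5), b=11^2·(≡7) mod 11; (5|11)=+1, (7|11)=-1; (−1)^{2·2·5}·(+1)^2·(-1)^2 = +1.
v=13: a=13^-2·(≡3), b=13^-2·(≡5) mod 13; (3|13)=+1, (5|13)=-1; (−1)^{-2·-2·6}·(+1)^-2·(-1)^-2 = +1.
v=31: a=31^1·(≡13), b=31^3·(≡29) mod 31; (13|31)=-1, (29|31)=-1; (−1)^{1·3·15}·(-1)^3·(-1)^1 = -1.
Ram(-589, -31) = {31, ∞}; no ℚ_31-point on the conic.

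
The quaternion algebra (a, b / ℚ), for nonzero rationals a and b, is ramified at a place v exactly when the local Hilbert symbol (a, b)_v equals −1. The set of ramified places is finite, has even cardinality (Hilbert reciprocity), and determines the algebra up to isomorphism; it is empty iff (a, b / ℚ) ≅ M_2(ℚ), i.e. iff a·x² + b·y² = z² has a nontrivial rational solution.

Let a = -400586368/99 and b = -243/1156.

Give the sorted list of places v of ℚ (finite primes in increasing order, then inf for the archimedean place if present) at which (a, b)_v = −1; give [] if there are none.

[2, 11, 17, inf]

(a, b) ≡ (-4862, -3) mod (ℚ^×)²; places V = {2, 3, 7, 11, 13, 17, ∞}.
(a,b)_3: α=-2, u≡1; β=5, v≡2 (mod 3); (1|3)=+1, (2|3)=-1; sign (−1)^0·+1^5·-1^-2 = +1.
(a,b)_∞: sgn(-4862)=−, sgn(-3)=−, so -1.
(a,b)_7: α=2, u≡5; β=0, v≡2 (mod 7); (5|7)=-1, (2|7)=+1; sign (−1)^0·-1^0·+1^2 = +1.
(a,b)_13: α=1, u≡4; β=0, v≡9 (mod 13); (4|13)=+1, (9|13)=+1; sign (−1)^0·+1^0·+1^1 = +1.
(a,b)_2: α=7, β=-2; u≡1, v≡5 (mod 8); ε(u)ε(v)=0·0, αω(v)=7·1, βω(u)=-2·0; sum ≡ 1  ⇒  -1.
(a,b)_17: α=3, u≡7; β=-2, v≡3 (mod 17); (7|17)=-1, (3|17)=-1; sign (−1)^0·-1^-2·-1^3 = -1.
(a,b)_11: α=-1, u≡3; β=0, v≡10 (mod 11); (3|11)=+1, (10|11)=-1; sign (−1)^0·+1^0·-1^-1 = -1.
(-4862, -3 / ℚ) ramifies at {2, 11, 17, ∞}: a division algebra.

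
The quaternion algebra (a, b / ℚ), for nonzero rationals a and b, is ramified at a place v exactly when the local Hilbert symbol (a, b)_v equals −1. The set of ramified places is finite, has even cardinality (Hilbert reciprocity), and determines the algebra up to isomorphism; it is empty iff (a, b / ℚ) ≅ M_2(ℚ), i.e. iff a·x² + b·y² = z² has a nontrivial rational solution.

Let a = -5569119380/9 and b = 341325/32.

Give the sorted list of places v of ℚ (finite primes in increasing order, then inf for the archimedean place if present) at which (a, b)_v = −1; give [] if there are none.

[2, 37]

(a, b) ≡ (-5, 3034) mod (ℚ^×)²; places V = {2, 3, 5, 11, 37, 41, ∞}.
(a,b)_37: α=2, u≡35; β=1, v≡5 (mod 37); (35|37)=-1, (5|37)=-1; sign (−1)^0·-1^1·-1^2 = -1.
(a,b)_3: α=-2, u≡1; β=2, v≡1 (mod 3); (1|3)=+1, (1|3)=+1; sign (−1)^0·+1^2·+1^-2 = +1.
(a,b)_5: α=1, u≡1; β=2, v≡4 (mod 5); (1|5)=+1, (4|5)=+1; sign (−1)^0·+1^2·+1^1 = +1.
(a,b)_11: α=2, u≡10; β=0, v≡5 (mod 11); (10|11)=-1, (5|11)=+1; sign (−1)^0·-1^0·+1^2 = +1.
(a,b)_∞: sgn(-5)=−, sgn(3034)=+, so +1.
(a,b)_2: α=2, β=-5; u≡3, v≡5 (mod 8); ε(u)ε(v)=1·0, αω(v)=2·1, βω(u)=-5·1; sum ≡ 1  ⇒  -1.
(a,b)_41: α=2, u≡21; β=1, v≡18 (mod 41); (21|41)=+1, (18|41)=+1; sign (−1)^0·+1^1·+1^2 = +1.
(-5, 3034 / ℚ) ramifies at {2, 37}: a division algebra.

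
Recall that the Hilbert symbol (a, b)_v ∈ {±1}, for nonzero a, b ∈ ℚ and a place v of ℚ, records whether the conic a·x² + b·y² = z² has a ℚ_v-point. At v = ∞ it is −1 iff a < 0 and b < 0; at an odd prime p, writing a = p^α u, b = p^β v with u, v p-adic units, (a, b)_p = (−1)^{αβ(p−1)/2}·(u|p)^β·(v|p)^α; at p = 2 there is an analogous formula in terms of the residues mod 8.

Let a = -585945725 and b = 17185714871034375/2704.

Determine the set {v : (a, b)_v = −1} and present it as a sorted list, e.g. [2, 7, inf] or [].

Mod squares: a ≡ -29, b ≡ 4495. Check v ∈ {∞, 2, 3, 5, 13, 29, 31}.
v=5: a=5^2·(≡1), b=5^5·(≡4) mod 5; (1|5)=+1, (4|5)=+1; (−1)^{2·5·2}·(+1)^5·(+1)^2 = +1.
v=31: a=31^2·(≡14), b=31^3·(≡21) mod 31; (14|31)=+1, (21|31)=-1; (−1)^{2·3·15}·(+1)^3·(-1)^2 = +1.
v=∞: -29 < 0 and 4495 > 0  ⇒  (a,b)_∞ = +1.
v=13: a=13^0·(≡12), b=13^-2·(≡1) mod 13; (12|13)=+1, (1|13)=+1; (−1)^{0·-2·6}·(+1)^-2·(+1)^0 = +1.
v=29: a=29^3·(≡16), b=29^5·(≡15) mod 29; (16|29)=+1, (15|29)=-1; (−1)^{3·5·14}·(+1)^5·(-1)^3 = -1.
v=3: a=3^0·(≡1), b=3^2·(≡1) mod 3; (1|3)=+1, (1|3)=+1; (−1)^{0·2·1}·(+1)^2·(+1)^0 = +1.
v=2: v_2(a)=0, v_2(b)=-4; units ≡ 3, 7 (mod 8); ε·ε+αω+βω = 1·1+0·0+-4·1 ≡ 1  ⇒  (a,b)_2 = -1.
Ram(-29, 4495) = {2, 29}; no ℚ_2-point on the conic.

[2, 29]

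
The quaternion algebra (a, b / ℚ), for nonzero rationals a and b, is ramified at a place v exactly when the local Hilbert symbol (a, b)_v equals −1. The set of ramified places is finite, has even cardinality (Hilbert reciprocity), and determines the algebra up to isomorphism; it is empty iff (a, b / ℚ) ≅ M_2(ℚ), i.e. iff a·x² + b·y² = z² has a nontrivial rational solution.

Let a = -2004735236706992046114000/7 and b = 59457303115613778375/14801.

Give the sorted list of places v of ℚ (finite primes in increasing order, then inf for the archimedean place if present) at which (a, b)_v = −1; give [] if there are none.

[5, 13, 23, 41]

Mod squares: a ≡ -643195, b ≡ 1042015. Check v ∈ {∞, 2, 3, 5, 7, 11, 13, 17, 19, 23, 41, 47}.
v=23: a=23^1·(≡12), b=23^1·(≡6) mod 23; (12|23)=+1, (6|23)=+1; (−1)^{1·1·11}·(+1)^1·(+1)^1 = -1.
v=13: a=13^4·(≡11), b=13^1·(≡3) mod 13; (11|13)=-1, (3|13)=+1; (−1)^{4·1·6}·(-1)^1·(+1)^4 = -1.
v=3: a=3^10·(≡2), b=3^10·(≡1) mod 3; (2|3)=-1, (1|3)=+1; (−1)^{10·10·1}·(-1)^10·(+1)^10 = +1.
v=19: a=19^0·(≡2), b=19^-2·(≡7) mod 19; (2|19)=-1, (7|19)=+1; (−1)^{0·-2·9}·(-1)^-2·(+1)^0 = +1.
v=5: a=5^3·(≡4), b=5^3·(≡2) mod 5; (4|5)=+1, (2|5)=-1; (−1)^{3·3·2}·(+1)^3·(-1)^3 = -1.
v=2: v_2(a)=4, v_2(b)=0; units ≡ 5, 7 (mod 8); ε·ε+αω+βω = 0·1+4·0+0·1 ≡ 0  ⇒  (a,b)_2 = +1.
v=∞: -643195 < 0 and 1042015 > 0  ⇒  (a,b)_∞ = +1.
v=7: a=7^-1·(≡4), b=7^2·(≡2) mod 7; (4|7)=+1, (2|7)=+1; (−1)^{-1·2·3}·(+1)^2·(+1)^-1 = +1.
v=11: a=11^4·(≡2), b=11^4·(≡8) mod 11; (2|11)=-1, (8|11)=-1; (−1)^{4·4·5}·(-1)^4·(-1)^4 = +1.
v=41: a=41^0·(≡22), b=41^-1·(≡9) mod 41; (22|41)=-1, (9|41)=+1; (−1)^{0·-1·20}·(-1)^-1·(+1)^0 = -1.
v=17: a=17^1·(≡5), b=17^1·(≡6) mod 17; (5|17)=-1, (6|17)=-1; (−1)^{1·1·8}·(-1)^1·(-1)^1 = +1.
v=47: a=47^3·(≡20), b=47^2·(≡6) mod 47; (20|47)=-1, (6|47)=+1; (−1)^{3·2·23}·(-1)^2·(+1)^3 = +1.
|Ram(-643195, 1042015)| = 4, even; anisotropic at {5, 13, 23, 41}.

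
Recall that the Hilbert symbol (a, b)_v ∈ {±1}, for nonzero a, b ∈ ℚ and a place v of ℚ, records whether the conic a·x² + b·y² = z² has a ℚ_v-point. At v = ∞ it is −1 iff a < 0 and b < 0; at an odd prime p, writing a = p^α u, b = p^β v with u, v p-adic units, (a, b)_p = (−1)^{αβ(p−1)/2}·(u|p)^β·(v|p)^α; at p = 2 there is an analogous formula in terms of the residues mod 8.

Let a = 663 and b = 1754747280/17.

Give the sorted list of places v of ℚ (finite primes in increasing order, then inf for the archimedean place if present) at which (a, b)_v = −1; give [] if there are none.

Mod squares: a ≡ 663, b ≡ 1225785. Check v ∈ {∞, 2, 3, 5, 11, 13, 17, 19, 23}.
v=13: a=13^1·(≡12), b=13^2·(≡5) mod 13; (12|13)=+1, (5|13)=-1; (−1)^{1·2·6}·(+1)^2·(-1)^1 = -1.
v=11: a=11^0·(≡3), b=11^1·(≡3) mod 11; (3|11)=+1, (3|11)=+1; (−1)^{0·1·5}·(+1)^1·(+1)^0 = +1.
v=17: a=17^1·(≡5), b=17^-1·(≡4) mod 17; (5|17)=-1, (4|17)=+1; (−1)^{1·-1·8}·(-1)^-1·(+1)^1 = -1.
v=∞: 663 > 0 and 1225785 > 0  ⇒  (a,b)_∞ = +1.
v=2: v_2(a)=0, v_2(b)=4; units ≡ 7, 1 (mod 8); ε·ε+αω+βω = 1·0+0·0+4·0 ≡ 0  ⇒  (a,b)_2 = +1.
v=5: a=5^0·(≡3), b=5^1·(≡3) mod 5; (3|5)=-1, (3|5)=-1; (−1)^{0·1·2}·(-1)^1·(-1)^0 = -1.
v=3: a=3^1·(≡2), b=3^3·(≡1) mod 3; (2|3)=-1, (1|3)=+1; (−1)^{1·3·1}·(-1)^3·(+1)^1 = +1.
v=23: a=23^0·(≡19), b=23^1·(≡13) mod 23; (19|23)=-1, (13|23)=+1; (−1)^{0·1·11}·(-1)^1·(+1)^0 = -1.
v=19: a=19^0·(≡17), b=19^1·(≡2) mod 19; (17|19)=+1, (2|19)=-1; (−1)^{0·1·9}·(+1)^1·(-1)^0 = +1.
|Ram(663, 1225785)| = 4, even; anisotropic at {5, 13, 17, 23}.

[5, 13, 17, 23]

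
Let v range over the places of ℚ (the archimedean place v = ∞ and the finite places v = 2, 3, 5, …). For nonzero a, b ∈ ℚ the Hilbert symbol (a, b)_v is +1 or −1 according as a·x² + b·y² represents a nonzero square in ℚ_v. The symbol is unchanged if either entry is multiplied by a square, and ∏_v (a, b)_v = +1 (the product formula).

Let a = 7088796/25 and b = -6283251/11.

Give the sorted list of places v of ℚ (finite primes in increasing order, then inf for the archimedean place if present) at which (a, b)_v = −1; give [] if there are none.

[2, 11, 13, 17]

(a, b) ≡ (2431, -561) mod (ℚ^×)²; places V = {2, 3, 5, 11, 13, 17, ∞}.
(a,b)_2: α=2, β=0; u≡7, v≡7 (mod 8); ε(u)ε(v)=1·1, αω(v)=2·0, βω(u)=0·0; sum ≡ 1  ⇒  -1.
(a,b)_3: α=6, u≡1; β=7, v≡2 (mod 3); (1|3)=+1, (2|3)=-1; sign (−1)^0·+1^7·-1^6 = +1.
(a,b)_5: α=-2, u≡1; β=0, v≡4 (mod 5); (1|5)=+1, (4|5)=+1; sign (−1)^0·+1^0·+1^-2 = +1.
(a,b)_11: α=1, u≡4; β=-1, v≡4 (mod 11); (4|11)=+1, (4|11)=+1; sign (−1)^1·+1^-1·+1^1 = -1.
(a,b)_13: α=1, u≡6; β=2, v≡6 (mod 13); (6|13)=-1, (6|13)=-1; sign (−1)^0·-1^2·-1^1 = -1.
(a,b)_∞: sgn(2431)=+, sgn(-561)=−, so +1.
(a,b)_17: α=1, u≡10; β=1, v≡1 (mod 17); (10|17)=-1, (1|17)=+1; sign (−1)^0·-1^1·+1^1 = -1.
Ram(2431, -561) = {2, 11, 13, 17}; no ℚ_2-point on the conic.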